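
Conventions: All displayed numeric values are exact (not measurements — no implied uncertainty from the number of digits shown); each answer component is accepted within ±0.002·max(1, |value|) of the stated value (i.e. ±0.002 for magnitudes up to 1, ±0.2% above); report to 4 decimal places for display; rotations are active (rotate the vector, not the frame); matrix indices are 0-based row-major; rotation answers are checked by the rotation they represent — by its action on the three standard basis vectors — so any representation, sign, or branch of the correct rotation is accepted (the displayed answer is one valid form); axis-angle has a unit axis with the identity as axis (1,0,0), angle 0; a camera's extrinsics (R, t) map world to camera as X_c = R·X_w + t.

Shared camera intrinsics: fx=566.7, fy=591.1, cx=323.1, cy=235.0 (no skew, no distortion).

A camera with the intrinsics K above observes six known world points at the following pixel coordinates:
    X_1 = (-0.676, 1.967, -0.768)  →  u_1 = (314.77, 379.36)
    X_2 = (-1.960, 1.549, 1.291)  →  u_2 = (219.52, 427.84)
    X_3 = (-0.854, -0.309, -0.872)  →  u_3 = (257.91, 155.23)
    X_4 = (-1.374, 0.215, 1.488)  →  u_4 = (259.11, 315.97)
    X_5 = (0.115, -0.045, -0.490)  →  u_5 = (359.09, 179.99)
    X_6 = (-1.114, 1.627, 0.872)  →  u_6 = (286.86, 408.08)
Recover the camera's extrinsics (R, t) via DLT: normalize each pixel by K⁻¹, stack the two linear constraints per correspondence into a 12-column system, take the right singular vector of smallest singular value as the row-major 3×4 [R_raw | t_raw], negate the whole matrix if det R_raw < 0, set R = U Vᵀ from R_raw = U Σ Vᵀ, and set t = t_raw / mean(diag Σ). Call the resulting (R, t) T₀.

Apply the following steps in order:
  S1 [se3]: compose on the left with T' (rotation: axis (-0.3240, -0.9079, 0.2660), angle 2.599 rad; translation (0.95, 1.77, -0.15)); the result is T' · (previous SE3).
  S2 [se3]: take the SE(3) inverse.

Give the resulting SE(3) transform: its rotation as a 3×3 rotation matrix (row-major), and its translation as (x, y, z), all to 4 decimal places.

source (pnp_recover): camera pose = R=[0.9788 0.1785 0.0999; -0.2042 0.8229 0.5302; 0.0124 -0.5394 0.8420], t=(0.3200, -0.2300, 6.3006)
after S1 (compose_se3): R=[-0.7388 0.5574 -0.3788; 0.5279 0.8280 0.1889; 0.4190 -0.0604 -0.9060], t=(-3.3173, 0.0631, -4.4777)
after S2 (invert_se3): R=[-0.7388 0.5279 0.4190; 0.5574 0.8280 -0.0604; -0.3788 0.1889 -0.9060], t=(-0.6081, 1.5264, -5.3253)

rotation (matrix) = ((-0.7388, 0.5279, 0.4190), (0.5574, 0.8280, -0.0604), (-0.3788, 0.1889, -0.9060)), translation = (-0.6081, 1.5264, -5.3253)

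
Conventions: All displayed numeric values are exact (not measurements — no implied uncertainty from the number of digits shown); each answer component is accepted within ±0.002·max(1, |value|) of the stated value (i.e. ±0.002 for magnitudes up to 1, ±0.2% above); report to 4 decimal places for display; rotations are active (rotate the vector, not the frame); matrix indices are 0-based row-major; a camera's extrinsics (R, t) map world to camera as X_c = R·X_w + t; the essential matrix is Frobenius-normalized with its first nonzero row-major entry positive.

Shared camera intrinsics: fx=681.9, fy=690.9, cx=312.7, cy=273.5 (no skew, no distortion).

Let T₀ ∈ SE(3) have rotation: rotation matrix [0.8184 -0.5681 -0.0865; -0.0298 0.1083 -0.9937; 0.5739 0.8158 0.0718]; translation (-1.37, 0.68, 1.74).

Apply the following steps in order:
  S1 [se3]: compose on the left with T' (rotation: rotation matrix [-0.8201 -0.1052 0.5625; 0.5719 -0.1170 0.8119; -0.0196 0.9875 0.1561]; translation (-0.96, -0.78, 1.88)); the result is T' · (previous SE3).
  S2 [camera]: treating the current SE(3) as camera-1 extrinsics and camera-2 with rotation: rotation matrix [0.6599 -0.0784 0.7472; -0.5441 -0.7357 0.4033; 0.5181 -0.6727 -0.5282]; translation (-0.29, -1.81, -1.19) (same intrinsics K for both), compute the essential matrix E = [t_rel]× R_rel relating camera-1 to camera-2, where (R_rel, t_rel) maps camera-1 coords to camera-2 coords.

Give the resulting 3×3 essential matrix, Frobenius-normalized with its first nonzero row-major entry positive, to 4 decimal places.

after S1 (compose_se3): R=[-0.3452 0.9134 0.2158; 0.9375 0.3248 0.1251; 0.0441 0.2455 -0.9684], t=(1.0707, -0.2303, 2.8500)
after S2 (essential): [0.1841 0.2438 0.1989; -0.5997 0.3704 -0.0346; 0.2345 0.4538 0.3288]

matrix = [0.1841 0.2438 0.1989; -0.5997 0.3704 -0.0346; 0.2345 0.4538 0.3288]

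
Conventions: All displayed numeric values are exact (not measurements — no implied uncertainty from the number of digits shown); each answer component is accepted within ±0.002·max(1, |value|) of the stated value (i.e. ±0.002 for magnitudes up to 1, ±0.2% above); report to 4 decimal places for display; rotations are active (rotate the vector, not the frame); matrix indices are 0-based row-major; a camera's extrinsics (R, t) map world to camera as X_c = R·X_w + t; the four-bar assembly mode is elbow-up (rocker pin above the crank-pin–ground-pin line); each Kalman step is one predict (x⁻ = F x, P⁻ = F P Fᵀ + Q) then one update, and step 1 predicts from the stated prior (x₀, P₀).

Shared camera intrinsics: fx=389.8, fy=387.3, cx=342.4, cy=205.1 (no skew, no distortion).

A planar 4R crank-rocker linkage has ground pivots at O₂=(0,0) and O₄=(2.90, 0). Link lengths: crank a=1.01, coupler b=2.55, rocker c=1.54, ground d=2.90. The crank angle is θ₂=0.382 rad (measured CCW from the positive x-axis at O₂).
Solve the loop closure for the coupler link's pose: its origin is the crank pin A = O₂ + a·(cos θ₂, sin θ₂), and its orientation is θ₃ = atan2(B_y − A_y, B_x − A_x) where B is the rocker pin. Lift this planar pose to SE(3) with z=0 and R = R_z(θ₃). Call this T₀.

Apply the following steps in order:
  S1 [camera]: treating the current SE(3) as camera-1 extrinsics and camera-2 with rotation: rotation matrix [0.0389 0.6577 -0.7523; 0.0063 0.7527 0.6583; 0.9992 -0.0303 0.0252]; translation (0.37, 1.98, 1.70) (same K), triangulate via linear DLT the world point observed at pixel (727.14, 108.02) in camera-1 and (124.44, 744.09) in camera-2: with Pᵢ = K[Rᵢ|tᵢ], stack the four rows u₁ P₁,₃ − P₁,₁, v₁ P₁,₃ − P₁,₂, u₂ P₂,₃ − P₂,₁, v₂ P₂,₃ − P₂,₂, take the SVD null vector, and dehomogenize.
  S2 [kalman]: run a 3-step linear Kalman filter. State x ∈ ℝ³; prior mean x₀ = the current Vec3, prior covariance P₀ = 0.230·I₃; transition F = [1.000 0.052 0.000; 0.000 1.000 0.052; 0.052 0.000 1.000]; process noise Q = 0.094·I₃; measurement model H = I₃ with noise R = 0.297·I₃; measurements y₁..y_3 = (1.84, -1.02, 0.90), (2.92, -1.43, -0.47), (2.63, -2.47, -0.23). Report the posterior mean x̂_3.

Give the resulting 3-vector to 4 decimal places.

source (fourbar_fk): coupler pose = R=[0.8966 -0.4428 0.0000; 0.4428 0.8966 0.0000; 0.0000 0.0000 1.0000], t=(0.9372, 0.3765, 0.0000)
after S1 (triangulate): (-0.1571, -0.6493, 1.0981)
after S2 (kf_track): (2.0832, -1.6573, 0.1551)

result = (2.0832, -1.6573, 0.1551)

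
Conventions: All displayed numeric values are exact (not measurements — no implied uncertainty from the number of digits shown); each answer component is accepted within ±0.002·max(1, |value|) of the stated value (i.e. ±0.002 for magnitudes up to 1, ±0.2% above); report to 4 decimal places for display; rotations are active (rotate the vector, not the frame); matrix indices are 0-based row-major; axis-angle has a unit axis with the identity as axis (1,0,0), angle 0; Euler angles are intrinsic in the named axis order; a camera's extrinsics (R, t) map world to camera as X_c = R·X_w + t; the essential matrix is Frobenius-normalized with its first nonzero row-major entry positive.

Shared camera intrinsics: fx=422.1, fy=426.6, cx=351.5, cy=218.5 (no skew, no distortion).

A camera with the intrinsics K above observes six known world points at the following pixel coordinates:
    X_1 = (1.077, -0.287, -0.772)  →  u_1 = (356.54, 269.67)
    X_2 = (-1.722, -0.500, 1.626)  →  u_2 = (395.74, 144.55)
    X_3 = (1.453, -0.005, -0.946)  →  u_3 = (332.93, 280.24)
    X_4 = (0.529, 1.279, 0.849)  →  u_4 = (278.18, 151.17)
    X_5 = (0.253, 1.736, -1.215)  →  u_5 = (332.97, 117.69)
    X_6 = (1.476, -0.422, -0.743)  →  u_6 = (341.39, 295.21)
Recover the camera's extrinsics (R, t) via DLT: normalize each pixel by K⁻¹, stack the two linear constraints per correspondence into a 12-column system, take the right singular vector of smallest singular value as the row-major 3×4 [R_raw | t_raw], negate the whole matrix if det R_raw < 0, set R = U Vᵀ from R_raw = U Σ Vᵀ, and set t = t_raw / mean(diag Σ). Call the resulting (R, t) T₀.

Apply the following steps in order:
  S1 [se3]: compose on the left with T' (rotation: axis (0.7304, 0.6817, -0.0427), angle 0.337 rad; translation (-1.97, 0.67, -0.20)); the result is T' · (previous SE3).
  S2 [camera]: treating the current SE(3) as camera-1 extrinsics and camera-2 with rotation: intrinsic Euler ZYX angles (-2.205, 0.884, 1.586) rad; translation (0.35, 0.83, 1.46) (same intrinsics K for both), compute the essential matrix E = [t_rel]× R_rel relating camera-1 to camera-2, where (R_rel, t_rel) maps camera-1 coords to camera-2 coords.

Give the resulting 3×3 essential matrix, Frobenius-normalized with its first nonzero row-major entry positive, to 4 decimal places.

source (pnp_recover): camera pose = R=[-0.6886 -0.5310 -0.4939; 0.6856 -0.6986 -0.2047; -0.2363 -0.4795 0.8451], t=(0.2800, -0.3700, 6.8290)
after S1 (compose_se3): R=[-0.6945 -0.6538 -0.3005; 0.7128 -0.5684 -0.4109; 0.0978 -0.4996 0.8607], t=(-0.1856, -1.3454, 6.0932)
after S2 (essential): [0.2324 -0.5005 0.0490; -0.1898 -0.4981 -0.0279; -0.6276 -0.0366 -0.1137]

matrix = [0.2324 -0.5005 0.0490; -0.1898 -0.4981 -0.0279; -0.6276 -0.0366 -0.1137]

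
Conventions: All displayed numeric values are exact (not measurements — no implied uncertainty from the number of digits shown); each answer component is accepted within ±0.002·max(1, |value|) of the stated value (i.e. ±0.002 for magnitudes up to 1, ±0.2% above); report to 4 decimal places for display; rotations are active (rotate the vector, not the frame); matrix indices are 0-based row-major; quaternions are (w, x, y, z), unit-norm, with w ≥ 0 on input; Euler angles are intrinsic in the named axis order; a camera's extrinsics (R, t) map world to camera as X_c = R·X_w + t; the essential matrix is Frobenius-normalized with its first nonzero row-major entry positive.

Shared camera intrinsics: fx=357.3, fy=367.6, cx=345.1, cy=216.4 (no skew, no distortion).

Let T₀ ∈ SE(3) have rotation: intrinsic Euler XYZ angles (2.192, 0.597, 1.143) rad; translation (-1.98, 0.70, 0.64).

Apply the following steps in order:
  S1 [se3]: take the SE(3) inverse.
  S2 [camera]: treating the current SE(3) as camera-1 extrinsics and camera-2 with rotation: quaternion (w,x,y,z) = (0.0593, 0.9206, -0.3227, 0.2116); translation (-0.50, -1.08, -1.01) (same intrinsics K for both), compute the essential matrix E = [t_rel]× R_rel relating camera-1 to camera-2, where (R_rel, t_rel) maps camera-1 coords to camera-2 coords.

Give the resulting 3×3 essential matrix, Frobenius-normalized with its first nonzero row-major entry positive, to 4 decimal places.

matrix = [0.0142 0.5401 0.0735; -0.6856 -0.0965 -0.0257; 0.1721 -0.4359 -0.0559]

after S1 (invert_se3): R=[0.3431 -0.3399 0.8756; -0.7525 -0.6574 0.0397; 0.5622 -0.6725 -0.4813], t=(0.3569, -1.0551, 1.8919)
after S2 (essential): [0.0142 0.5401 0.0735; -0.6856 -0.0965 -0.0257; 0.1721 -0.4359 -0.0559]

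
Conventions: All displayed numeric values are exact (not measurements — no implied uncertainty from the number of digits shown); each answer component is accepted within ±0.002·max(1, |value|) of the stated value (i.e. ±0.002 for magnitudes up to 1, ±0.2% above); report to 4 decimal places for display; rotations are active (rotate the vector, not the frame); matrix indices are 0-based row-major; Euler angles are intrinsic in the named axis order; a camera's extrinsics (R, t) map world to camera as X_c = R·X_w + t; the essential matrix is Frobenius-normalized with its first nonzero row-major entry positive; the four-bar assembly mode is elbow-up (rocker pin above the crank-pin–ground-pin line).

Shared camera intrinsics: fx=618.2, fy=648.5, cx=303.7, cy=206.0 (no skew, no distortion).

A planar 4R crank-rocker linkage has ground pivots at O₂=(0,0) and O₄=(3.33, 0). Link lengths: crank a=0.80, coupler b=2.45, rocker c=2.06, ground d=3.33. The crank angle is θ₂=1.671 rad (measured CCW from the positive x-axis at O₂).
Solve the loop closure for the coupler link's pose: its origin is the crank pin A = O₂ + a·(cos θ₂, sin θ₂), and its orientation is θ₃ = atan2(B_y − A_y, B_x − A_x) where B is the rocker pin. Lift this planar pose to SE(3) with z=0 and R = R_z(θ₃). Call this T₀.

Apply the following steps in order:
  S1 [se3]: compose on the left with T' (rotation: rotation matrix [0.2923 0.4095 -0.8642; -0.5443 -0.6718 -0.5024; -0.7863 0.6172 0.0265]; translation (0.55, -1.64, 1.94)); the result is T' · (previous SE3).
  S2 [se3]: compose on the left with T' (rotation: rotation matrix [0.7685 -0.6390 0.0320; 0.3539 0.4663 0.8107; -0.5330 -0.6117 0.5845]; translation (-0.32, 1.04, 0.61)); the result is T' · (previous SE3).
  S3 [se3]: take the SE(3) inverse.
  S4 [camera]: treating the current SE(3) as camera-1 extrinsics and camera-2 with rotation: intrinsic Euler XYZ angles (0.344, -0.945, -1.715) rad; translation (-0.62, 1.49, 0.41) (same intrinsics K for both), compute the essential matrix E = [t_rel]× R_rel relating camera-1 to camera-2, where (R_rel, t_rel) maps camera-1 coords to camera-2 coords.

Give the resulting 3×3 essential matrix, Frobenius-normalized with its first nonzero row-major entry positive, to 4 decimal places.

matrix = [0.4946 0.2774 -0.2634; -0.4712 0.0742 -0.4225; 0.0347 0.2098 -0.3972]

source (fourbar_fk): coupler pose = R=[0.9268 -0.3756 0.0000; 0.3756 0.9268 0.0000; 0.0000 0.0000 1.0000], t=(-0.0800, 0.7960, 0.0000)
after S1 (compose_se3): R=[0.4247 0.2697 -0.8642; -0.7568 -0.4182 -0.5024; -0.4969 0.8674 0.0265], t=(0.8526, -2.1312, 2.4942)
after S2 (compose_se3): R=[0.7941 0.5023 -0.3423; -0.6054 0.6037 -0.5187; -0.0539 0.6191 0.7835], t=(1.7770, 2.3702, 2.9173)
after S3 (invert_se3): R=[0.7941 -0.6054 -0.0539; 0.5023 0.6037 0.6191; -0.3423 -0.5187 0.7835], t=(0.1812, -4.1294, -0.4481)
after S4 (essential): [0.4946 0.2774 -0.2634; -0.4712 0.0742 -0.4225; 0.0347 0.2098 -0.3972]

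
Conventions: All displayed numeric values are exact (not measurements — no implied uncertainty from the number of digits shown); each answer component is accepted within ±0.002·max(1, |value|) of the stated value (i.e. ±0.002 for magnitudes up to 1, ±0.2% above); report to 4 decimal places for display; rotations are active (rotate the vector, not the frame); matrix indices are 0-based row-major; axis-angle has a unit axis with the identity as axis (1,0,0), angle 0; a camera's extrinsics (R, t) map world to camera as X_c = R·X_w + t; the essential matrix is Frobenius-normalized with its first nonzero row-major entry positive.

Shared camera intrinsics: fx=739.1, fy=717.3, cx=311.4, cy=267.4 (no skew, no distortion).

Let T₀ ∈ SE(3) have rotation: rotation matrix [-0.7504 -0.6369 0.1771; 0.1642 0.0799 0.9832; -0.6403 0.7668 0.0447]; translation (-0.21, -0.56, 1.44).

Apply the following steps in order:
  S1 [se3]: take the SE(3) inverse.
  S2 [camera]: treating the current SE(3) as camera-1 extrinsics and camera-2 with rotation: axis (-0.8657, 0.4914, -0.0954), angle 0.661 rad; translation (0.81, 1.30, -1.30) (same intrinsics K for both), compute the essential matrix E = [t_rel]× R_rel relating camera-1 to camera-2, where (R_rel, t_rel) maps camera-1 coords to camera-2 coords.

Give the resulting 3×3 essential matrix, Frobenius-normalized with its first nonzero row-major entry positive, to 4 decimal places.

matrix = [0.2166 -0.3930 0.3792; -0.0831 0.3194 -0.2264; -0.5030 -0.4314 -0.2356]

after S1 (invert_se3): R=[-0.7504 0.1642 -0.6403; -0.6369 0.0799 0.7668; 0.1771 0.9832 0.0447], t=(0.8564, -1.1932, 0.5235)
after S2 (essential): [0.2166 -0.3930 0.3792; -0.0831 0.3194 -0.2264; -0.5030 -0.4314 -0.2356]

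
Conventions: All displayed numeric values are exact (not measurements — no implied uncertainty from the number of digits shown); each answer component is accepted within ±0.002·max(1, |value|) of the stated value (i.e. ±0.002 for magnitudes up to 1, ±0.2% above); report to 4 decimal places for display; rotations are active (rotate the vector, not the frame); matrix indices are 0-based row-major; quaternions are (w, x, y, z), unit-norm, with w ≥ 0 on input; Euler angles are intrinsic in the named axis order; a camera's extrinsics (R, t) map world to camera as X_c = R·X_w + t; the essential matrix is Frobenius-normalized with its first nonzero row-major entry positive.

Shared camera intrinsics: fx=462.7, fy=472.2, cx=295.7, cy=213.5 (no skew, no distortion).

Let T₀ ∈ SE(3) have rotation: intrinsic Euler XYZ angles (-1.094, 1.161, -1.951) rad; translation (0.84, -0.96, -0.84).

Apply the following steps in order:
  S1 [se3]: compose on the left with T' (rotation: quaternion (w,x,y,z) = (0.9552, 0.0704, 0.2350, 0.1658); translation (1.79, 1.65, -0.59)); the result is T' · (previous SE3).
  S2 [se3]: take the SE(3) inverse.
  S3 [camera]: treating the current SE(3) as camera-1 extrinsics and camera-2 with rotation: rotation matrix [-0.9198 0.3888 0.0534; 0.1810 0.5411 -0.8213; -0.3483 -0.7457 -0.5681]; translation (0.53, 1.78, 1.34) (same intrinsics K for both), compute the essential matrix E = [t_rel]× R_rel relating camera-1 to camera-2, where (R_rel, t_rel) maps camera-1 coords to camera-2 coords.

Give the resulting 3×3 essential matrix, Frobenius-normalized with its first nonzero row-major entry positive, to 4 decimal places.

after S1 (compose_se3): R=[0.3751 0.5428 0.7514; -0.2229 -0.7340 0.6415; 0.8998 -0.4081 -0.1543], t=(2.3666, 1.0936, -1.8903)
after S2 (invert_se3): R=[0.3751 -0.2229 0.8998; 0.5428 -0.7340 -0.4081; 0.7514 0.6415 -0.1543], t=(1.0570, -1.2535, -2.7716)
after S3 (essential): [0.2232 -0.3893 0.5075; 0.1419 -0.0239 0.1856; -0.4163 -0.5305 -0.1765]

matrix = [0.2232 -0.3893 0.5075; 0.1419 -0.0239 0.1856; -0.4163 -0.5305 -0.1765]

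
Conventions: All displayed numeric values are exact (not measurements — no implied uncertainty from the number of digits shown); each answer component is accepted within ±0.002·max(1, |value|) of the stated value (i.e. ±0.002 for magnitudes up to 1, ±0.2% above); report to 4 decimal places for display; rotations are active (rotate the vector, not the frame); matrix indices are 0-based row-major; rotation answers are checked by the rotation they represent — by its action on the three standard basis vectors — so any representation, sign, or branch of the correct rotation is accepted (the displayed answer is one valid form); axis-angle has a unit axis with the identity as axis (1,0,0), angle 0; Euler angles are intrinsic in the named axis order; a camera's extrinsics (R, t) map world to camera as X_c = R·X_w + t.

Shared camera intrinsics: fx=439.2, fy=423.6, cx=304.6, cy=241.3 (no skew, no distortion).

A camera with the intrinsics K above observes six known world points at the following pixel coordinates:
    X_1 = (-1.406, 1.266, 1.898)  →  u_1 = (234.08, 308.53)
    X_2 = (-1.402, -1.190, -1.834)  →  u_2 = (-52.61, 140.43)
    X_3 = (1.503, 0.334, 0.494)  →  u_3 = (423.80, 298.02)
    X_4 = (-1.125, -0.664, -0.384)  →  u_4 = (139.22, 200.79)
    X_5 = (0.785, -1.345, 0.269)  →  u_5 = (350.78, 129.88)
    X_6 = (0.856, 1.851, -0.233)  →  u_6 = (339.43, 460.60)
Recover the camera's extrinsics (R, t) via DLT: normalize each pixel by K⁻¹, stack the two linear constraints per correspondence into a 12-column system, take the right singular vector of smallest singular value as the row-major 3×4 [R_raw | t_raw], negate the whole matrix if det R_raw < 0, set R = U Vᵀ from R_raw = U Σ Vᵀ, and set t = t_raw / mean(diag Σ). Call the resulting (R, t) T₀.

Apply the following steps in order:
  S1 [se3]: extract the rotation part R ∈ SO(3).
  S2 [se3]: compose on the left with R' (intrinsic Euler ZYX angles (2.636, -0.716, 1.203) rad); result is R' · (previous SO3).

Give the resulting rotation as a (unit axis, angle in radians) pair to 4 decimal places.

source (pnp_recover): camera pose = R=[0.9425 0.0012 0.3342; 0.0608 0.9827 -0.1749; -0.3286 0.1852 0.9261], t=(-0.4000, 0.2500, 4.3299)
after S1 (rot_of_se3): [0.9425 0.0012 0.3342; 0.0608 0.9827 -0.1749; -0.3286 0.1852 0.9261]
after S2 (compose_so3): [-0.8165 0.4766 0.3259; 0.0765 -0.4702 0.8792; 0.5723 0.7428 0.3474]

rotation (axis_angle) = ((-0.2788, -0.5036, -0.8177), 2.8945)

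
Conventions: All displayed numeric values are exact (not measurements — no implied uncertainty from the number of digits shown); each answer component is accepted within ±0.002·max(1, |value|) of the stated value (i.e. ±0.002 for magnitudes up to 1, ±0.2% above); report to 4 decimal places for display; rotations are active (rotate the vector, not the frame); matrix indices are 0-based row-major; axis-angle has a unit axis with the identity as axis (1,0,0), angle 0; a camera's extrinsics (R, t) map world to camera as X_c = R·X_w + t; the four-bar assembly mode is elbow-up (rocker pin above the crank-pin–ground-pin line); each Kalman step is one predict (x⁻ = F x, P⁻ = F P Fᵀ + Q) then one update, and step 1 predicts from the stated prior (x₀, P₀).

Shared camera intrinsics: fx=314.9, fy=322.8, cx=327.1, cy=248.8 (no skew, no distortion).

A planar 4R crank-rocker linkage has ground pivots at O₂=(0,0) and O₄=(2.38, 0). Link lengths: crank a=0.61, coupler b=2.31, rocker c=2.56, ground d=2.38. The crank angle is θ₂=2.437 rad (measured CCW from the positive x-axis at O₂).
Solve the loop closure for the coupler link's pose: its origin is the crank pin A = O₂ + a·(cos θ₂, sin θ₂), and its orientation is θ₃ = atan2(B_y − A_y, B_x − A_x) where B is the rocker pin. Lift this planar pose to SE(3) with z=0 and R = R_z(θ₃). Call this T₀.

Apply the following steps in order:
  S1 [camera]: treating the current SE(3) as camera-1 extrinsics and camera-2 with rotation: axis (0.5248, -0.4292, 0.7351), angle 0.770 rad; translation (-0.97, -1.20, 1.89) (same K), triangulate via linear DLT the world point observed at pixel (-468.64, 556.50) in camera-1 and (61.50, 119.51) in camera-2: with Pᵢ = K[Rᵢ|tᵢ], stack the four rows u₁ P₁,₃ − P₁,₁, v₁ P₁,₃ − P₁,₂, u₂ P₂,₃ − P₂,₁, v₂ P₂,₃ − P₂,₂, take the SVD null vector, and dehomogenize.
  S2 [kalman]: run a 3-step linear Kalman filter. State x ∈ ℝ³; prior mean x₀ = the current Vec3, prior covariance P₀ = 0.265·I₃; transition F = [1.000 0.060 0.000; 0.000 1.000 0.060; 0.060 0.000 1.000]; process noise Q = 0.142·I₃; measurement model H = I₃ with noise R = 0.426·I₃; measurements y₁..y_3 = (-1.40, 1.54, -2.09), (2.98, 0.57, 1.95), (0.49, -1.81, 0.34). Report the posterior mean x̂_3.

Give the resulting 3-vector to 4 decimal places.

source (fourbar_fk): coupler pose = R=[0.6415 -0.7671 0.0000; 0.7671 0.6415 0.0000; 0.0000 0.0000 1.0000], t=(-0.4647, 0.3951, 0.0000)
after S1 (triangulate): (-0.5533, 0.9613, 0.6162)
after S2 (kf_track): (0.7078, -0.2373, 0.4130)

result = (0.7078, -0.2373, 0.4130)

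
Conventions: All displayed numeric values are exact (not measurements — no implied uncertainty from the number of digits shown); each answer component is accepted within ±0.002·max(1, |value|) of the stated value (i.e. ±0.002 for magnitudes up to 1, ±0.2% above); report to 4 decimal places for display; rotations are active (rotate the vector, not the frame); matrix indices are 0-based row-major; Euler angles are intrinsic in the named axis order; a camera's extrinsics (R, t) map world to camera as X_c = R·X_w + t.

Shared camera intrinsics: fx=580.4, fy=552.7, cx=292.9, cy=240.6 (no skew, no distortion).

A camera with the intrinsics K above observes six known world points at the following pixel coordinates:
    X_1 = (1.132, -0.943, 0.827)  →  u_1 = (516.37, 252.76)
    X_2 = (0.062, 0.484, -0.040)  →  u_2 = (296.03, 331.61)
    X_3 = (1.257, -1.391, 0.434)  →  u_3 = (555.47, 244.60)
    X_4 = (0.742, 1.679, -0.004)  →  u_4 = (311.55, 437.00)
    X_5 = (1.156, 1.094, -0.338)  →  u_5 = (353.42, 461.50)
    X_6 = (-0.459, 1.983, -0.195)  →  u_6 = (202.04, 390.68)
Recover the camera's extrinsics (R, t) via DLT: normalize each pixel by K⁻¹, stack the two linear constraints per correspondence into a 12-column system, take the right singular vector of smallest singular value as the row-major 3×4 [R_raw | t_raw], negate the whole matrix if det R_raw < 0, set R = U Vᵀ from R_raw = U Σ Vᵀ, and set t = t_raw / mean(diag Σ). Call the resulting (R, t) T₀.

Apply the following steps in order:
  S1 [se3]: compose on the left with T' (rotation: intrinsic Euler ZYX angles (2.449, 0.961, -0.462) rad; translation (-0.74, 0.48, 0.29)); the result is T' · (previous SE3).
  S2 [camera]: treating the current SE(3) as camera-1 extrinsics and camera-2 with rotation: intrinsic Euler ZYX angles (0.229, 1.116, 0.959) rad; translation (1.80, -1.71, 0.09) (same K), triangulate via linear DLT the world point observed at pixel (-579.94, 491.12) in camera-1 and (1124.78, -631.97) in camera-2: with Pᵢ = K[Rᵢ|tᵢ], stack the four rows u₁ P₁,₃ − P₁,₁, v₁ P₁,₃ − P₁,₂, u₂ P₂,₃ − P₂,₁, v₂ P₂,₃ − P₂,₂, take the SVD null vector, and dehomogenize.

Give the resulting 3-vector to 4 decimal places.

source (pnp_recover): camera pose = R=[0.7860 -0.3305 0.5225; 0.5764 0.6975 -0.4259; -0.2237 0.6359 0.7387], t=(0.1599, 0.4599, 4.8994)
after S1 (compose_se3): R=[-0.3238 -0.5969 -0.7340; -0.2722 -0.6843 0.6765; -0.9061 0.4189 0.0591], t=(-5.1054, 0.7294, 2.5532)
after S2 (triangulate): (-1.2200, 0.2385, 1.2396)

result = (-1.2200, 0.2385, 1.2396)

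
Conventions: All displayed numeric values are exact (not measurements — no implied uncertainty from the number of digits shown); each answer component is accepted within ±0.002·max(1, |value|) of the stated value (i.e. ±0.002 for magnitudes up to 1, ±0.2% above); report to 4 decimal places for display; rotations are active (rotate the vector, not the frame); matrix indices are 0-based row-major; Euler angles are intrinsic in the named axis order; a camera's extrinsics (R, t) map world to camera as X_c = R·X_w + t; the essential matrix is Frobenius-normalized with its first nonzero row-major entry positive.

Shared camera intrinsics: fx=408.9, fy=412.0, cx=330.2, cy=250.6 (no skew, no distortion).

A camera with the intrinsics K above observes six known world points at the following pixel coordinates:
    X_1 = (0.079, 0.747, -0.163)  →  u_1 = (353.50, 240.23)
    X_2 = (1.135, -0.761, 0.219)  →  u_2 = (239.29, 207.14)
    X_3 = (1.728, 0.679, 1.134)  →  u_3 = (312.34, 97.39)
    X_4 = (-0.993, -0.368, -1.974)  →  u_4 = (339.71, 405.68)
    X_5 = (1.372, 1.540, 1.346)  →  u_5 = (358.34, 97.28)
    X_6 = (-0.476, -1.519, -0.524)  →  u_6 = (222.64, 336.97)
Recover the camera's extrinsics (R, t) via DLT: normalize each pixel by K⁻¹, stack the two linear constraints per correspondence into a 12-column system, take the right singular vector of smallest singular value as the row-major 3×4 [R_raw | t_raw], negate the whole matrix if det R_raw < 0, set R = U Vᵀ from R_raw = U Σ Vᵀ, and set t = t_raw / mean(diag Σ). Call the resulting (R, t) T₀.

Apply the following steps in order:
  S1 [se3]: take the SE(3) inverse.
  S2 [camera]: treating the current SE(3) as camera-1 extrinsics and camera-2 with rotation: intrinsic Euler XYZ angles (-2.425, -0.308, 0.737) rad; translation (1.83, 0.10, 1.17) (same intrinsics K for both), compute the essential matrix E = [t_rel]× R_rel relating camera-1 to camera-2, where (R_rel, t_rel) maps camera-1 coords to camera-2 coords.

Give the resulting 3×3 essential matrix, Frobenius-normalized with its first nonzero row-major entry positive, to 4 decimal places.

matrix = [0.3867 -0.3203 0.4958; -0.2360 -0.3505 0.0092; -0.3599 -0.4385 -0.0408]

source (pnp_recover): camera pose = R=[0.0276 0.8944 -0.4465; -0.5927 -0.3451 -0.7278; -0.8050 0.2847 0.5206], t=(-0.3901, 0.0301, 6.1294)
after S1 (invert_se3): R=[0.0276 -0.5927 -0.8050; 0.8944 -0.3451 0.2847; -0.4465 -0.7278 0.5206], t=(4.9625, -1.3858, -3.3430)
after S2 (essential): [0.3867 -0.3203 0.4958; -0.2360 -0.3505 0.0092; -0.3599 -0.4385 -0.0408]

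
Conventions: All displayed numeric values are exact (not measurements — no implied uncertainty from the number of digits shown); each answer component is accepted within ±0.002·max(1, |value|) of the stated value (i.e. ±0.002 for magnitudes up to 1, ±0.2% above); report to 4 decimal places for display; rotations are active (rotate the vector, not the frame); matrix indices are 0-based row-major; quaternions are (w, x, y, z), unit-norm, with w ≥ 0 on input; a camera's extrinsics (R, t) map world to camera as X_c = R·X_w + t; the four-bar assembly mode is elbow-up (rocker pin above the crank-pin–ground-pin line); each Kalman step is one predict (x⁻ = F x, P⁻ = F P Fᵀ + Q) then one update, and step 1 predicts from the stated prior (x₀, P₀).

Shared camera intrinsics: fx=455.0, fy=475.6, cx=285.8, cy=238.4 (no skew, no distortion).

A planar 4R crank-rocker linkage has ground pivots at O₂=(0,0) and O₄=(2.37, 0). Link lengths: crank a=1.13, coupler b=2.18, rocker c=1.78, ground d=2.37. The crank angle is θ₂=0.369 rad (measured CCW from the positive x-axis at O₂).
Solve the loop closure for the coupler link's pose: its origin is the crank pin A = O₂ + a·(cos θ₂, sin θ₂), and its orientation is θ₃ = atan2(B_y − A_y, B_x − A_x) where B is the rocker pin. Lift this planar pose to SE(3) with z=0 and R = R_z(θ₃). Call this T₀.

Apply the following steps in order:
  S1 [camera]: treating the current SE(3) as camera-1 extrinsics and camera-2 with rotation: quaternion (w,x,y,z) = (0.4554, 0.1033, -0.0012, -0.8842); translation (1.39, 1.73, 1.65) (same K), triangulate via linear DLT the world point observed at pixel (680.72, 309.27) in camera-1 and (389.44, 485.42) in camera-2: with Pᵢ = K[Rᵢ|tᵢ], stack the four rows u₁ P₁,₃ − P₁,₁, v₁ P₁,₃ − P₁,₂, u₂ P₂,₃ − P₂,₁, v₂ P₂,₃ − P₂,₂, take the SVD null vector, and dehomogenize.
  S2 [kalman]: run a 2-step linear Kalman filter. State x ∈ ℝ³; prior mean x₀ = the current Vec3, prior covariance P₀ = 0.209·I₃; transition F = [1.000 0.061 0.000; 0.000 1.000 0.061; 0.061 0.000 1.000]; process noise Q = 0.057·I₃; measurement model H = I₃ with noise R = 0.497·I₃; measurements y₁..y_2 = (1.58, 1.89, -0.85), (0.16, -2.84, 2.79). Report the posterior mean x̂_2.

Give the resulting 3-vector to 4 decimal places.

source (fourbar_fk): coupler pose = R=[0.7948 -0.6069 0.0000; 0.6069 0.7948 0.0000; 0.0000 0.0000 1.0000], t=(1.0539, 0.4076, 0.0000)
after S1 (triangulate): (0.1728, -0.3425, 1.6120)
after S2 (kf_track): (0.4914, -0.5125, 1.3990)

result = (0.4914, -0.5125, 1.3990)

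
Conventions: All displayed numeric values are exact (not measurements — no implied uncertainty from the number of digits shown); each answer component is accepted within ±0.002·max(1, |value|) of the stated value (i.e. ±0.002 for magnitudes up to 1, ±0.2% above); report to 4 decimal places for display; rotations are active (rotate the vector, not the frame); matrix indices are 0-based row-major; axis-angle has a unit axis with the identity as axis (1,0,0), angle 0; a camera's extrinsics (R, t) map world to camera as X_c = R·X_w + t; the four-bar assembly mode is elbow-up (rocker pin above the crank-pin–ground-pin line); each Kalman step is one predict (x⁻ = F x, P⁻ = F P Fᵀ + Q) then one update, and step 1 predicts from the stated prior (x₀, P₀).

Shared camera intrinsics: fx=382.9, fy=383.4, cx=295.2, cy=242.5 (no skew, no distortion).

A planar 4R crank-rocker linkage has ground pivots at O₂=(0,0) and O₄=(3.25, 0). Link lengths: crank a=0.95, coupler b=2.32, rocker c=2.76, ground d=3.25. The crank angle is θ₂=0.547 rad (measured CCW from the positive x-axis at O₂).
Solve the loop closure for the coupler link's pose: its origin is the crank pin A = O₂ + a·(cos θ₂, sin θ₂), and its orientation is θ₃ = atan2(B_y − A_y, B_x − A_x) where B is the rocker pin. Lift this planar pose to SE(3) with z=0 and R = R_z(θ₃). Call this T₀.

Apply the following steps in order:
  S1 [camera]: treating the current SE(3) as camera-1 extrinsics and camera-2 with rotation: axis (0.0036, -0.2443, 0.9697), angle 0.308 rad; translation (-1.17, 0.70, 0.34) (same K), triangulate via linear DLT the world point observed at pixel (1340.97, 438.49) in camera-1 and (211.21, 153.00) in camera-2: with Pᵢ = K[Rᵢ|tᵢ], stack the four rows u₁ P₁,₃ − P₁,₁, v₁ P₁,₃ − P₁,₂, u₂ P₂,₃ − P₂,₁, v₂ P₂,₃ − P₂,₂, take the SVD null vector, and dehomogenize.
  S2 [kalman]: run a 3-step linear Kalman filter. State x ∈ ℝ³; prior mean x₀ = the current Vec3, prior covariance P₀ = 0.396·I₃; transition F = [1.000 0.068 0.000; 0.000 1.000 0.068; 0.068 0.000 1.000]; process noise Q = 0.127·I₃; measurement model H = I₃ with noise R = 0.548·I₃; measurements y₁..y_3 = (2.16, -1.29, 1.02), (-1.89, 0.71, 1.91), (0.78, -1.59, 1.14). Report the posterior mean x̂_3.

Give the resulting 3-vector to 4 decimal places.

result = (0.2557, -0.8016, 1.2793)

source (fourbar_fk): coupler pose = R=[0.5224 -0.8527 0.0000; 0.8527 0.5224 0.0000; 0.0000 0.0000 1.0000], t=(0.8114, 0.4941, 0.0000)
after S1 (triangulate): (0.6408, -1.2112, 0.7978)
after S2 (kf_track): (0.2557, -0.8016, 1.2793)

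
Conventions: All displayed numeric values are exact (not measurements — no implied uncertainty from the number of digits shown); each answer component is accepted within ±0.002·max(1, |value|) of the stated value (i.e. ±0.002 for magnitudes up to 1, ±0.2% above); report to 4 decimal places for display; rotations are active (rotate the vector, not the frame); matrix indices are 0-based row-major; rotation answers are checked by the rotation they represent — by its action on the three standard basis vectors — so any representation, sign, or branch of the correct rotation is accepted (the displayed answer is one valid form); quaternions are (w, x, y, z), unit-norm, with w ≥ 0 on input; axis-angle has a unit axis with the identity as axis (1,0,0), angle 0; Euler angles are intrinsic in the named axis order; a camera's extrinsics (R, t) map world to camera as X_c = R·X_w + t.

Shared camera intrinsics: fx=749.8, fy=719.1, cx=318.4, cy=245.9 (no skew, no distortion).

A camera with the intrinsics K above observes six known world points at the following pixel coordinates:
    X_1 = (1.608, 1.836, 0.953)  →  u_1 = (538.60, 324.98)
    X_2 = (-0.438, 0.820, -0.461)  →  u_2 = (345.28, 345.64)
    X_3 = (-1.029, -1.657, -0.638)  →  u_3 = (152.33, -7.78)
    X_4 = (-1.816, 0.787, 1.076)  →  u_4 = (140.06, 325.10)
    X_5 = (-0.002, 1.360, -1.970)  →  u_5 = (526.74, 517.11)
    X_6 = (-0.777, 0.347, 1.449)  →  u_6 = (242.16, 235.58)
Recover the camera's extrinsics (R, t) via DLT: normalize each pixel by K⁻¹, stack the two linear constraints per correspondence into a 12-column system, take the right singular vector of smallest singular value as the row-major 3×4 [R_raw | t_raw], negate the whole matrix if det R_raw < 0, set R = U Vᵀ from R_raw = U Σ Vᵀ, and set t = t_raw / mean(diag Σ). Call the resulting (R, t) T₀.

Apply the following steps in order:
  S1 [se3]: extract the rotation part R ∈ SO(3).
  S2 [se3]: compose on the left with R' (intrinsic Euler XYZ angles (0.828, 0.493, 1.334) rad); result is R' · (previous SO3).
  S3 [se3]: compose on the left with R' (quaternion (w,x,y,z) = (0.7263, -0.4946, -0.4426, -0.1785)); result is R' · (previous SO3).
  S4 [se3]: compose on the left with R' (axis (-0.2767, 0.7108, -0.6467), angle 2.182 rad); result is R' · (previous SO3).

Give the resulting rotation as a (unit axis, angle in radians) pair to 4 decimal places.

source (pnp_recover): camera pose = R=[0.9494 0.2222 -0.2218; -0.2721 0.9348 -0.2281; 0.1567 0.2769 0.9480], t=(0.3100, -0.3000, 5.2602)
after S1 (rot_of_se3): [0.9494 0.2222 -0.2218; -0.2721 0.9348 -0.2281; 0.1567 0.2769 0.9480]
after S2 (compose_so3): [0.5033 -0.6236 0.5982; 0.6493 -0.1839 -0.7380; 0.5702 0.7598 0.3123]
after S3 (compose_so3): [0.4608 -0.8221 -0.3345; 0.8799 0.4725 0.0507; 0.1164 -0.3177 0.9410]
after S4 (compose_so3): [0.0853 0.2023 0.9756; -0.2498 0.9522 -0.1756; -0.9645 -0.2287 0.1317]

rotation (axis_angle) = ((-0.0266, 0.9736, -0.2268), 1.4861)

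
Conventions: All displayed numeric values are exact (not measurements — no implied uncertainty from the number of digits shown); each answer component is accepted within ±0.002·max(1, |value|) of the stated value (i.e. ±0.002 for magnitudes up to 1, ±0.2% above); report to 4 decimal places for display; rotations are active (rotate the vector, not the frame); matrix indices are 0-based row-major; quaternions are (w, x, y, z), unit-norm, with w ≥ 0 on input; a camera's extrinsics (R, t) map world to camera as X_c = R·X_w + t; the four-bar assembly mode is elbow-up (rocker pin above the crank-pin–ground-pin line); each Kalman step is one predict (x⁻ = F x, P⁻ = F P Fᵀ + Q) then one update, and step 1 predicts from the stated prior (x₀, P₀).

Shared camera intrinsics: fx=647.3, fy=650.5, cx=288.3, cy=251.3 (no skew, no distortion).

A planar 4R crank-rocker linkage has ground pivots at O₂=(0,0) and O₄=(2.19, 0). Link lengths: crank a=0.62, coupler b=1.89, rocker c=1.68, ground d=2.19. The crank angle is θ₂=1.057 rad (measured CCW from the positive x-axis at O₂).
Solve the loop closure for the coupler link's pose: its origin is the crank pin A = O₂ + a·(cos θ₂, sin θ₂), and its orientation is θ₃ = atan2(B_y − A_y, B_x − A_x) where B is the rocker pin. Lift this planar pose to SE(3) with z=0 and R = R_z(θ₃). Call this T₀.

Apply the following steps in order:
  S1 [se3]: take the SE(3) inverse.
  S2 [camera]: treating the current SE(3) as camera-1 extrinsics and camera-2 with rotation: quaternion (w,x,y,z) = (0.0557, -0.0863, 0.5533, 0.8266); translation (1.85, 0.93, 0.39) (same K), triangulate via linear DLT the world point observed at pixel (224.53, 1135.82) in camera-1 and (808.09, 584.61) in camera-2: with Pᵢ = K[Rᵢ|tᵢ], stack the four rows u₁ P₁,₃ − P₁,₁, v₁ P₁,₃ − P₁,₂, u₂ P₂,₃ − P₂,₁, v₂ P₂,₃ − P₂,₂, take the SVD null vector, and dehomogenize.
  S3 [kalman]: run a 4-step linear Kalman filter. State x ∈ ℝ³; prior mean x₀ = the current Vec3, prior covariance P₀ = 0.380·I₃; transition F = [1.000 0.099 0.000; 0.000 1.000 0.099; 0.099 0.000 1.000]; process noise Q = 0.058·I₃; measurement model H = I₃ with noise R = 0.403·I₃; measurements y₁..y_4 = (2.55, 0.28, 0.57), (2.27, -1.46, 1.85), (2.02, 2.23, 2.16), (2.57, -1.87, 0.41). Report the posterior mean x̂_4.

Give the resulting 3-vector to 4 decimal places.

source (fourbar_fk): coupler pose = R=[0.8120 -0.5836 0.0000; 0.5836 0.8120 0.0000; 0.0000 0.0000 1.0000], t=(0.3047, 0.5399, 0.0000)
after S1 (invert_se3): R=[0.8120 0.5836 0.0000; -0.5836 0.8120 0.0000; 0.0000 0.0000 1.0000], t=(-0.5626, -0.2606, 0.0000)
after S2 (triangulate): (-0.8050, 1.8695, 1.2703)
after S3 (kf_track): (1.9860, 0.1623, 1.3635)

result = (1.9860, 0.1623, 1.3635)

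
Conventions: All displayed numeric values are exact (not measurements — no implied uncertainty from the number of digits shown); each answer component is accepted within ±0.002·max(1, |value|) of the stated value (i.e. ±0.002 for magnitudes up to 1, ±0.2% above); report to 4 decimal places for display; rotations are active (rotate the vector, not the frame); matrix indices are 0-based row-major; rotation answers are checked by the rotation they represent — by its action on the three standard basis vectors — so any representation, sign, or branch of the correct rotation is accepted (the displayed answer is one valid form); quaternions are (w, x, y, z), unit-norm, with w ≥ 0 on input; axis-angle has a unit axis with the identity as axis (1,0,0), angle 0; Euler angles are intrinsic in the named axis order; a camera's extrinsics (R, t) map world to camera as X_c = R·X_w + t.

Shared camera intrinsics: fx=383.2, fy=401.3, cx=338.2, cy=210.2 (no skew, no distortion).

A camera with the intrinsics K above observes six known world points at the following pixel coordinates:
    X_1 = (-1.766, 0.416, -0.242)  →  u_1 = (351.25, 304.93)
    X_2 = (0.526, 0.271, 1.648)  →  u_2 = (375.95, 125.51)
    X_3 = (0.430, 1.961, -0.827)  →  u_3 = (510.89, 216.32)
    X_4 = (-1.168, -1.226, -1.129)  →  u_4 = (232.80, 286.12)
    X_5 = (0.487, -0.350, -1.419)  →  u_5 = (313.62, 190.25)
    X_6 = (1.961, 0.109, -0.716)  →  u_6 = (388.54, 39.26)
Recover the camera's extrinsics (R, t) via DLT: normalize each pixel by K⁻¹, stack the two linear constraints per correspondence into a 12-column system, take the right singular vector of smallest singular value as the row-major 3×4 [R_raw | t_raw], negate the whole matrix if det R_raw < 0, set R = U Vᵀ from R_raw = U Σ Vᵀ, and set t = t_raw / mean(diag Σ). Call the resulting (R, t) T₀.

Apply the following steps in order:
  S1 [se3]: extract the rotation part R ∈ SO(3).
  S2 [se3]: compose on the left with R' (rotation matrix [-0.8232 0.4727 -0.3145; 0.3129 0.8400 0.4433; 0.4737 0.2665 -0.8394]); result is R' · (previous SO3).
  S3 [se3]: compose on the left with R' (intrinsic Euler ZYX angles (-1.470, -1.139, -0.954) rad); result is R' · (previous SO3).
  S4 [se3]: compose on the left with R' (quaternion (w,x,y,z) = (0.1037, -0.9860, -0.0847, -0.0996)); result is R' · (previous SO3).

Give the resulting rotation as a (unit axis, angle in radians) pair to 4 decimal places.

source (pnp_recover): camera pose = R=[0.1790 0.9787 0.1008; -0.8794 0.2051 -0.4296; -0.4411 -0.0118 0.8974], t=(0.1400, -0.3101, 5.5095)
after S1 (rot_of_se3): [0.1790 0.9787 0.1008; -0.8794 0.2051 -0.4296; -0.4411 -0.0118 0.8974]
after S2 (compose_so3): [-0.4243 -0.7050 -0.5683; -0.8782 0.4733 0.0685; 0.2207 0.5281 -0.8200]
after S3 (compose_so3): [-0.4213 0.6787 -0.6015; 0.9063 0.2916 -0.3058; -0.0321 -0.6740 -0.7380]
after S4 (compose_so3): [-0.2426 0.5897 -0.7704; -0.9426 -0.3310 0.0434; -0.2294 0.7367 0.6361]

rotation (axis_angle) = ((0.3924, -0.3062, -0.8673), 2.0586)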